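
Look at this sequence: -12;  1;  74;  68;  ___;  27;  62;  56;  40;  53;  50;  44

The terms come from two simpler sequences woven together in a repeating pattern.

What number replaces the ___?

14

The slot pattern repeats as AABB (period 4), so there are 2 interleaved tracks.
Stream A: -12, 1, ?, 27, 40, 53 (linear: a_n = -25 + 13·n).
Stream B: 74, 68, 62, 56, 50, 44 (arithmetic with common difference −6).
Stream A's pattern makes the blank 14.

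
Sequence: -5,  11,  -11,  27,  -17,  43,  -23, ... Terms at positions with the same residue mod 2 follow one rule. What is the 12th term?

Taking every 2nd term gives 2 separate tracks.
Track A is -5, -11, -17, -23, which is arithmetic with common difference −6.
Track B is 11, 27, 43, which is linear: a_n = -5 + 16·n.
The 12th slot belongs to track B; its 6th term is 91.

91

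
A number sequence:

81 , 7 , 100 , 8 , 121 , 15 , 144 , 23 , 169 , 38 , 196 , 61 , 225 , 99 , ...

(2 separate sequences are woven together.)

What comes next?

Taking every 2nd term gives 2 separate tracks.
Subsequence A: 81, 100, 121, 144, 169, 196, 225 (the squares 9², 10², 11², …).
Subsequence B: 7, 8, 15, 23, 38, 61, 99 (Fibonacci-style (each term is the sum of the two before it)).
Position 15 falls in subsequence A as its term 8, giving 256.

256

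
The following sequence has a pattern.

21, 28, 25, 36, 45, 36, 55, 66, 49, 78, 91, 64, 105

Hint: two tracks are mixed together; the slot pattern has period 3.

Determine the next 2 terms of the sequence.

120, 81

The slot pattern repeats as AAB (period 3), so there are 2 interleaved tracks.
Subsequence A: 21, 28, 36, 45, 55, 66, 78, 91, 105 — triangular numbers starting at T_6.
Subsequence B: 25, 36, 49, 64 — perfect squares starting at 5².
The 14th slot belongs to subsequence A; its 10th term is 120.
Term 15 comes from subsequence B (its 5th entry): 81.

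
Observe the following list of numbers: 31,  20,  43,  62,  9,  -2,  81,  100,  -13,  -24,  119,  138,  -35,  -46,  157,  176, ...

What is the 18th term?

Positions follow the repeating pattern AABB; grouping by letter gives 2 tracks.
Track A is 31, 20, 9, -2, -13, -24, -35, -46, which is arithmetic, step −11.
Track B is 43, 62, 81, 100, 119, 138, 157, 176, which is arithmetic, step +19.
Position 18 → track A, term 10 = -68.

-68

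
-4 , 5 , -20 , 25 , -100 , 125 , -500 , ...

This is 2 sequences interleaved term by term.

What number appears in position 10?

Taking every 2nd term gives 2 separate tracks.
Subsequence A: -4, -20, -100, -500 — multiplying by 5 each time.
Subsequence B: 5, 25, 125 — powers 5^1, 5^2, 5^3, ….
Position 10 → subsequence B, term 5 = 3125.

3125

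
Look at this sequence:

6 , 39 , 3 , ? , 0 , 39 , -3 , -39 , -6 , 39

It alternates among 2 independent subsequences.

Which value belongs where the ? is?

Odd-indexed and even-indexed terms follow separate rules.
Track A: 6, 3, 0, -3, -6 (arithmetic with common difference −3).
Track B: 39, ?, 39, -39, 39 (alternating ±39).
The gap is track B's term 2; the rule gives -39.

-39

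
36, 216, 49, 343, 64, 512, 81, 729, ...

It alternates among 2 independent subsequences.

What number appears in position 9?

100

Odd-indexed and even-indexed terms follow separate rules.
Track A: 36, 49, 64, 81. Perfect squares starting at 6².
Track B: 216, 343, 512, 729. The cubes 6³, 7³, 8³, ….
The 9th slot belongs to track A; its 5th term is 100.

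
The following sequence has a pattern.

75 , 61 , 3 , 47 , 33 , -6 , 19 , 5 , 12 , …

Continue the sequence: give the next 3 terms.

The slot pattern repeats as AAB (period 3), so there are 2 interleaved tracks.
Track A = 75, 61, 47, 33, 19, 5: arithmetic with common difference −14.
Track B = 3, -6, 12: multiplying by -2 each time.
The 10th slot belongs to track A; its 7th term is -9.
Position 11 falls in track A as its term 8, giving -23.
Position 12 falls in track B as its term 4, giving -24.

-9, -23, -24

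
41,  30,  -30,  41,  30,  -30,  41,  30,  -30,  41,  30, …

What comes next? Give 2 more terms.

-30, 41

Reading positions in blocks of 3 reveals the pattern ABB — 2 tracks woven together.
Subsequence A = 41, 41, 41, 41: constant 41.
Subsequence B = 30, -30, 30, -30, 30, -30, 30: the oscillation 30·(−1)^(n+1).
Position 12 → subsequence B, term 8 = -30.
Position 13 → subsequence A, term 5 = 41.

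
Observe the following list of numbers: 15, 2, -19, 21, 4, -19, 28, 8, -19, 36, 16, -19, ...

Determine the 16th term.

Split by position mod 3: positions 1, 4, 7, … form one track, and each other residue class forms its own.
Track A: 15, 21, 28, 36. The triangular numbers T_5, T_6, ….
Track B: 2, 4, 8, 16. Powers of 2.
Track C: -19, -19, -19, -19. Always -19.
Position 16 → track A, term 6 = 55.

55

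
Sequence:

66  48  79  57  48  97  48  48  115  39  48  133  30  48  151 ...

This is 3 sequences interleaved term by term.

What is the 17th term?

48

Split by position mod 3: positions 1, 4, 7, … form one track, and each other residue class forms its own.
Track A: 66, 57, 48, 39, 30 (subtracting 9 each time).
Track B: 48, 48, 48, 48, 48 (always 48).
Track C: 79, 97, 115, 133, 151 (linear: a_n = 61 + 18·n).
Term 17 comes from track B (its 6th entry): 48.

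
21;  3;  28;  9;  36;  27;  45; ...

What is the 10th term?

Taking every 2nd term gives 2 separate tracks.
Stream A is 21, 28, 36, 45, which is the triangular numbers T_6, T_7, ….
Stream B is 3, 9, 27, which is powers of 3.
The 10th slot belongs to stream B; its 5th term is 243.

243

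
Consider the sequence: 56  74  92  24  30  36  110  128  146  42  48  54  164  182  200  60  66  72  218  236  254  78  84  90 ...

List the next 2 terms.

Positions follow the repeating pattern AAABBB; grouping by letter gives 2 tracks.
Track A: 56, 74, 92, 110, 128, 146, 164, 182, 200, 218, 236, 254 (arithmetic with common difference +18).
Track B: 24, 30, 36, 42, 48, 54, 60, 66, 72, 78, 84, 90 (arithmetic, step +6).
Position 25 → track A, term 13 = 272.
Position 26 → track A, term 14 = 290.

272, 290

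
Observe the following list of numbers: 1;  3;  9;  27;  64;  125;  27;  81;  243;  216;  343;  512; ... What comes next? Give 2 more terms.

729, 2187

Reading positions in blocks of 6 reveals the pattern AAABBB — 2 tracks woven together.
Stream A is 1, 3, 9, 27, 81, 243, which is powers of 3.
Stream B is 27, 64, 125, 216, 343, 512, which is consecutive cubes n³ from n = 3.
Term 13 comes from stream A (its 7th entry): 729.
Position 14 falls in stream A as its term 8, giving 2187.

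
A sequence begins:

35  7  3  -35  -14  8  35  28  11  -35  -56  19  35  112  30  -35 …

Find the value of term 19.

Read the sequence 3 terms at a time; column i is its own pattern.
Track A: 35, -35, 35, -35, 35, -35 (alternating ±35).
Track B: 7, -14, 28, -56, 112 (geometric with ratio -2).
Track C: 3, 8, 11, 19, 30 (Fibonacci-style (each term is the sum of the two before it)).
The 19th slot belongs to track A; its 7th term is 35.

35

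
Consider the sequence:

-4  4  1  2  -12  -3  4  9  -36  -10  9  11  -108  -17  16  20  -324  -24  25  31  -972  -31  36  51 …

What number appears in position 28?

82

Split by position mod 4: positions 1, 5, 9, … form one track, and each other residue class forms its own.
Subsequence A = -4, -12, -36, -108, -324, -972: geometric, ×3 each step.
Subsequence B = 4, -3, -10, -17, -24, -31: arithmetic with common difference −7.
Subsequence C = 1, 4, 9, 16, 25, 36: consecutive squares n² from n = 1.
Subsequence D = 2, 9, 11, 20, 31, 51: each term equals the sum of the previous two.
Term 28 comes from subsequence D (its 7th entry): 82.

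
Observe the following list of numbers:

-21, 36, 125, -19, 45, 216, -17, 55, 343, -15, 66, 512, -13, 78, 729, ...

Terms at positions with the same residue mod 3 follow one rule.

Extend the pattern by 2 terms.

-11, 91

Read the sequence 3 terms at a time; column i is its own pattern.
Track A: -21, -19, -17, -15, -13. Arithmetic, step +2.
Track B: 36, 45, 55, 66, 78. The triangular numbers T_8, T_9, ….
Track C: 125, 216, 343, 512, 729. Consecutive cubes n³ from n = 5.
Position 16 falls in track A as its term 6, giving -11.
The 17th slot belongs to track B; its 6th term is 91.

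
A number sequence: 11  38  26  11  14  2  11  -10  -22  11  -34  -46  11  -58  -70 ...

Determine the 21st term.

-118

Positions follow the repeating pattern ABB; grouping by letter gives 2 tracks.
Track A: 11, 11, 11, 11, 11 — constant 11.
Track B: 38, 26, 14, 2, -10, -22, -34, -46, -58, -70 — subtracting 12 each time.
Term 21 comes from track B (its 14th entry): -118.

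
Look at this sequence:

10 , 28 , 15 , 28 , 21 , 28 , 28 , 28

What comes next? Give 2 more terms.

36, 28

Positions 1, 3, 5, … form one subsequence and positions 2, 4, 6, … form another.
Track A: 10, 15, 21, 28 — the triangular numbers T_4, T_5, ….
Track B: 28, 28, 28, 28 — the constant sequence 28.
Position 9 → track A, term 5 = 36.
Position 10 falls in track B as its term 5, giving 28.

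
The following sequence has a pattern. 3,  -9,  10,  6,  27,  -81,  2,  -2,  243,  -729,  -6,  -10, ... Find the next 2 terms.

The slot pattern repeats as AABB (period 4), so there are 2 interleaved tracks.
Track A: 3, -9, 27, -81, 243, -729 (geometric with ratio -3).
Track B: 10, 6, 2, -2, -6, -10 (subtracting 4 each time).
Position 13 falls in track A as its term 7, giving 2187.
Position 14 → track A, term 8 = -6561.

2187, -6561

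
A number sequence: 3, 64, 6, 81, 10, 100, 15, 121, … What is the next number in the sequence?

Taking every 2nd term gives 2 separate tracks.
Subsequence A: 3, 6, 10, 15. Triangular numbers starting at T_2.
Subsequence B: 64, 81, 100, 121. Perfect squares starting at 8².
Term 9 comes from subsequence A (its 5th entry): 21.

21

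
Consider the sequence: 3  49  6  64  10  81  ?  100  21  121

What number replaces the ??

Odd-indexed and even-indexed terms follow separate rules.
Track A is 3, 6, 10, ?, 21, which is triangular numbers n(n+1)/2 for n = 2, 3, ….
Track B is 49, 64, 81, 100, 121, which is consecutive squares n² from n = 7.
Filling track A at index 4 by its rule yields 15.

15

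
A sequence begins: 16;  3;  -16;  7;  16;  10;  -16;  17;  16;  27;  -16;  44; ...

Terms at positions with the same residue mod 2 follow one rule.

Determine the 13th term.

Split by position mod 2 into 2 tracks.
Track A is 16, -16, 16, -16, 16, -16, which is oscillating between 16 and -16.
Track B is 3, 7, 10, 17, 27, 44, which is a Fibonacci-like recurrence a_n = a_{n-1} + a_{n-2}.
The 13th slot belongs to track A; its 7th term is 16.

16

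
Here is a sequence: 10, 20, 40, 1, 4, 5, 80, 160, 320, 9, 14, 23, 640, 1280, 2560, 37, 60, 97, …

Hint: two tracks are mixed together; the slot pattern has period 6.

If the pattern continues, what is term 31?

Positions follow the repeating pattern AAABBB; grouping by letter gives 2 tracks.
Track A = 10, 20, 40, 80, 160, 320, 640, 1280, 2560: multiplying by 2 each time.
Track B = 1, 4, 5, 9, 14, 23, 37, 60, 97: a Fibonacci-like recurrence a_n = a_{n-1} + a_{n-2}.
The 31st slot belongs to track A; its 16th term is 327680.

327680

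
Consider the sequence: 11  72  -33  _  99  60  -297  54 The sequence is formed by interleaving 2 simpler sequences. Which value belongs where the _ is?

Positions 1, 3, 5, … form one subsequence and positions 2, 4, 6, … form another.
Subsequence A: 11, -33, 99, -297 — multiplying by -3 each time.
Subsequence B: 72, ?, 60, 54 — arithmetic, step −6.
Filling subsequence B at index 2 by its rule yields 66.

66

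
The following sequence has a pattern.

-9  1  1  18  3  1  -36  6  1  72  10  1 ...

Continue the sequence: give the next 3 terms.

Split by position mod 3 into 3 tracks.
Track A: -9, 18, -36, 72 — multiplying by -2 each time.
Track B: 1, 3, 6, 10 — the triangular numbers T_1, T_2, ….
Track C: 1, 1, 1, 1 — constant 1.
Term 13 comes from track A (its 5th entry): -144.
The 14th slot belongs to track B; its 5th term is 15.
Position 15 → track C, term 5 = 1.

-144, 15, 1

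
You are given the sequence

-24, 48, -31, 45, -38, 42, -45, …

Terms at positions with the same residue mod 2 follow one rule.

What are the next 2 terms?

The terms cycle through 2 interleaved subsequences.
Stream A is -24, -31, -38, -45, which is arithmetic, step −7.
Stream B is 48, 45, 42, which is linear: a_n = 51 − 3·n.
Position 8 falls in stream B as its term 4, giving 39.
The 9th slot belongs to stream A; its 5th term is -52.

39, -52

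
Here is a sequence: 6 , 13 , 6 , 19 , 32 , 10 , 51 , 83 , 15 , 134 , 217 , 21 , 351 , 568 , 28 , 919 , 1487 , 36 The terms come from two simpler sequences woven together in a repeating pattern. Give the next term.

The slot pattern repeats as AAB (period 3), so there are 2 interleaved tracks.
Stream A: 6, 13, 19, 32, 51, 83, 134, 217, 351, 568, 919, 1487 — a Fibonacci-like recurrence a_n = a_{n-1} + a_{n-2}.
Stream B: 6, 10, 15, 21, 28, 36 — triangular numbers starting at T_3.
The 19th slot belongs to stream A; its 13th term is 2406.

2406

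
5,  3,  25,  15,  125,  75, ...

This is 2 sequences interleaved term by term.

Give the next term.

625

Taking every 2nd term gives 2 separate tracks.
Track A is 5, 25, 125, which is successive powers of 5.
Track B is 3, 15, 75, which is a geometric progression (common ratio 5).
The 7th slot belongs to track A; its 4th term is 625.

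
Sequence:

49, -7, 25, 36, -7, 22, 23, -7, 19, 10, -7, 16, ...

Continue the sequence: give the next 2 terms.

-3, -7

The terms cycle through 3 interleaved subsequences.
Track A: 49, 36, 23, 10. Arithmetic, step −13.
Track B: -7, -7, -7, -7. Constant -7.
Track C: 25, 22, 19, 16. Subtracting 3 each time.
The 13th slot belongs to track A; its 5th term is -3.
The 14th slot belongs to track B; its 5th term is -7.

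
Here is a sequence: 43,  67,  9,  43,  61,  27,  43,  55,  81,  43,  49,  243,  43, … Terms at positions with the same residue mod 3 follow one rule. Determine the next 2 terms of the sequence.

Split by position mod 3: positions 1, 4, 7, … form one track, and each other residue class forms its own.
Stream A: 43, 43, 43, 43, 43. Constant 43.
Stream B: 67, 61, 55, 49. Arithmetic with common difference −6.
Stream C: 9, 27, 81, 243. Successive powers of 3.
Term 14 comes from stream B (its 5th entry): 43.
The 15th slot belongs to stream C; its 5th term is 729.

43, 729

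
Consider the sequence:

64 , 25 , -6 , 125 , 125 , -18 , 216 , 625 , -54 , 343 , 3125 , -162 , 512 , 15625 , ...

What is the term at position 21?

-4374

Read the sequence 3 terms at a time; column i is its own pattern.
Track A: 64, 125, 216, 343, 512 — the cubes 4³, 5³, 6³, ….
Track B: 25, 125, 625, 3125, 15625 — powers of 5.
Track C: -6, -18, -54, -162 — geometric with ratio 3.
Position 21 falls in track C as its term 7, giving -4374.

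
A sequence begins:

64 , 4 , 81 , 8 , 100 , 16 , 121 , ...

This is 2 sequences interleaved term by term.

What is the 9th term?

144

Taking every 2nd term gives 2 separate tracks.
Track A: 64, 81, 100, 121 (consecutive squares n² from n = 8).
Track B: 4, 8, 16 (powers of 2).
Position 9 → track A, term 5 = 144.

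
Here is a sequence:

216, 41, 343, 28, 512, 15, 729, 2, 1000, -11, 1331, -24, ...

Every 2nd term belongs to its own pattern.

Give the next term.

Positions 1, 3, 5, … form one subsequence and positions 2, 4, 6, … form another.
Subsequence A: 216, 343, 512, 729, 1000, 1331 (the cubes 6³, 7³, 8³, …).
Subsequence B: 41, 28, 15, 2, -11, -24 (linear: a_n = 54 − 13·n).
Position 13 → subsequence A, term 7 = 1728.

1728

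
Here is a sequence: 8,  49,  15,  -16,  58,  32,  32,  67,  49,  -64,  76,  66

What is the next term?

128

The terms cycle through 3 interleaved subsequences.
Track A: 8, -16, 32, -64 — geometric with ratio -2.
Track B: 49, 58, 67, 76 — adding 9 each time.
Track C: 15, 32, 49, 66 — linear: a_n = -2 + 17·n.
Position 13 falls in track A as its term 5, giving 128.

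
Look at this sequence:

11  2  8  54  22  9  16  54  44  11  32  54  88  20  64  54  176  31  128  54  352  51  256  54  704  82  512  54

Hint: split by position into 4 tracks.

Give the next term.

Taking every 4th term gives 4 separate tracks.
Stream A = 11, 22, 44, 88, 176, 352, 704: geometric with ratio 2.
Stream B = 2, 9, 11, 20, 31, 51, 82: Fibonacci-style (each term is the sum of the two before it).
Stream C = 8, 16, 32, 64, 128, 256, 512: powers of 2.
Stream D = 54, 54, 54, 54, 54, 54, 54: constant 54.
Position 29 → stream A, term 8 = 1408.

1408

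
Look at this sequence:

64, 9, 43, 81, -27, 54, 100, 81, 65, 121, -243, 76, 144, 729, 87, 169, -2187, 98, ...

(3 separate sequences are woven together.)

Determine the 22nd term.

Read the sequence 3 terms at a time; column i is its own pattern.
Track A: 64, 81, 100, 121, 144, 169 (consecutive squares n² from n = 8).
Track B: 9, -27, 81, -243, 729, -2187 (multiplying by -3 each time).
Track C: 43, 54, 65, 76, 87, 98 (linear: a_n = 32 + 11·n).
The 22nd slot belongs to track A; its 8th term is 225.

225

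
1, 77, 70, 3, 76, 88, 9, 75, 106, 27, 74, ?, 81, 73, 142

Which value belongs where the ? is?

124

Split by position mod 3: positions 1, 4, 7, … form one track, and each other residue class forms its own.
Subsequence A = 1, 3, 9, 27, 81: powers of 3.
Subsequence B = 77, 76, 75, 74, 73: linear: a_n = 78 − n.
Subsequence C = 70, 88, 106, ?, 142: arithmetic with common difference +18.
So the missing entry in subsequence C is 124.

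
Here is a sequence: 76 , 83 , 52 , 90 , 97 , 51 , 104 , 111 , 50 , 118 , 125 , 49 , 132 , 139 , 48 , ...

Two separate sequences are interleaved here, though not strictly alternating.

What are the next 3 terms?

146, 153, 47

Positions follow the repeating pattern AAB; grouping by letter gives 2 tracks.
Stream A = 76, 83, 90, 97, 104, 111, 118, 125, 132, 139: adding 7 each time.
Stream B = 52, 51, 50, 49, 48: arithmetic with common difference −1.
The 16th slot belongs to stream A; its 11th term is 146.
Position 17 falls in stream A as its term 12, giving 153.
Position 18 falls in stream B as its term 6, giving 47.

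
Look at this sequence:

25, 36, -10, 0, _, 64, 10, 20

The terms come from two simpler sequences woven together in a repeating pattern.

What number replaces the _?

Reading positions in blocks of 4 reveals the pattern AABB — 2 tracks woven together.
Stream A: 25, 36, ?, 64 — perfect squares starting at 5².
Stream B: -10, 0, 10, 20 — arithmetic, step +10.
The gap is stream A's term 3; the rule gives 49.

49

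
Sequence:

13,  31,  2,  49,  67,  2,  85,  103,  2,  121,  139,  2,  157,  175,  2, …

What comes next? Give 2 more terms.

193, 211

The slot pattern repeats as AAB (period 3), so there are 2 interleaved tracks.
Stream A: 13, 31, 49, 67, 85, 103, 121, 139, 157, 175 — linear: a_n = -5 + 18·n.
Stream B: 2, 2, 2, 2, 2 — always 2.
Term 16 comes from stream A (its 11th entry): 193.
Position 17 falls in stream A as its term 12, giving 211.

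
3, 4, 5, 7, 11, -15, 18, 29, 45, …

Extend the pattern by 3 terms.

47, 76, -135

The slot pattern repeats as AAB (period 3), so there are 2 interleaved tracks.
Stream A: 3, 4, 7, 11, 18, 29 — a Fibonacci-like recurrence a_n = a_{n-1} + a_{n-2}.
Stream B: 5, -15, 45 — geometric, ×-3 each step.
Term 10 comes from stream A (its 7th entry): 47.
Position 11 → stream A, term 8 = 76.
Term 12 comes from stream B (its 4th entry): -135.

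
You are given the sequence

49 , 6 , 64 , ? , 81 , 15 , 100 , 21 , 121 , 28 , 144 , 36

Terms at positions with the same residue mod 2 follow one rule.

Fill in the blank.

10

The terms cycle through 2 interleaved subsequences.
Stream A: 49, 64, 81, 100, 121, 144 — the squares 7², 8², 9², ….
Stream B: 6, ?, 15, 21, 28, 36 — the triangular numbers T_3, T_4, ….
Stream B's pattern makes the blank 10.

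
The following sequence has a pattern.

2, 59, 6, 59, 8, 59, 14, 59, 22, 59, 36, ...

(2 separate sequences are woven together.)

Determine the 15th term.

94

Odd-indexed and even-indexed terms follow separate rules.
Track A = 2, 6, 8, 14, 22, 36: a Fibonacci-like recurrence a_n = a_{n-1} + a_{n-2}.
Track B = 59, 59, 59, 59, 59: always 59.
Position 15 → track A, term 8 = 94.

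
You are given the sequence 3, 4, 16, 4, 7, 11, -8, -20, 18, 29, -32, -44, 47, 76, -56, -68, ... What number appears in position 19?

-80

Reading positions in blocks of 4 reveals the pattern AABB — 2 tracks woven together.
Track A is 3, 4, 7, 11, 18, 29, 47, 76, which is Fibonacci-style (each term is the sum of the two before it).
Track B is 16, 4, -8, -20, -32, -44, -56, -68, which is arithmetic, step −12.
Position 19 falls in track B as its term 9, giving -80.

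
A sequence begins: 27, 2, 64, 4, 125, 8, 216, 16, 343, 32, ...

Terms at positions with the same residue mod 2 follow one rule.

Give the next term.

Positions 1, 3, 5, … form one subsequence and positions 2, 4, 6, … form another.
Track A = 27, 64, 125, 216, 343: the cubes 3³, 4³, 5³, ….
Track B = 2, 4, 8, 16, 32: powers of 2.
Term 11 comes from track A (its 6th entry): 512.

512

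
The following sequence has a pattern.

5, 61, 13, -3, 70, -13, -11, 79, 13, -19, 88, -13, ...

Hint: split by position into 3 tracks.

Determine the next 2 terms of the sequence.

Split by position mod 3: positions 1, 4, 7, … form one track, and each other residue class forms its own.
Track A: 5, -3, -11, -19 — arithmetic, step −8.
Track B: 61, 70, 79, 88 — linear: a_n = 52 + 9·n.
Track C: 13, -13, 13, -13 — alternating ±13.
The 13th slot belongs to track A; its 5th term is -27.
Position 14 → track B, term 5 = 97.

-27, 97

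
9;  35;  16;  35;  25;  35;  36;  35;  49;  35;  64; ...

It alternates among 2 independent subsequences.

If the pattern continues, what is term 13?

Split by position mod 2 into 2 tracks.
Subsequence A: 9, 16, 25, 36, 49, 64. Consecutive squares n² from n = 3.
Subsequence B: 35, 35, 35, 35, 35. Constant 35.
Term 13 comes from subsequence A (its 7th entry): 81.

81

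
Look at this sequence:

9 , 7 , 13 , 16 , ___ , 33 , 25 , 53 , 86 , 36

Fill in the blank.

20

The slot pattern repeats as ABB (period 3), so there are 2 interleaved tracks.
Subsequence A: 9, 16, 25, 36 — perfect squares starting at 3².
Subsequence B: 7, 13, ?, 33, 53, 86 — Fibonacci-style (each term is the sum of the two before it).
The gap is subsequence B's term 3; the rule gives 20.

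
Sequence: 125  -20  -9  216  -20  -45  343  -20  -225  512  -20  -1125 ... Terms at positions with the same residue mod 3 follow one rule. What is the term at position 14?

-20

Read the sequence 3 terms at a time; column i is its own pattern.
Stream A: 125, 216, 343, 512 — consecutive cubes n³ from n = 5.
Stream B: -20, -20, -20, -20 — the constant sequence -20.
Stream C: -9, -45, -225, -1125 — a geometric progression (common ratio 5).
Position 14 → stream B, term 5 = -20.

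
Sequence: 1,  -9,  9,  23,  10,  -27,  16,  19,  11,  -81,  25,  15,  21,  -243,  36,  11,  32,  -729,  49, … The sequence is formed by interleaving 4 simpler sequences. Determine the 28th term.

The terms cycle through 4 interleaved subsequences.
Track A: 1, 10, 11, 21, 32. Fibonacci-style (each term is the sum of the two before it).
Track B: -9, -27, -81, -243, -729. A geometric progression (common ratio 3).
Track C: 9, 16, 25, 36, 49. Perfect squares starting at 3².
Track D: 23, 19, 15, 11. Subtracting 4 each time.
Term 28 comes from track D (its 7th entry): -1.

-1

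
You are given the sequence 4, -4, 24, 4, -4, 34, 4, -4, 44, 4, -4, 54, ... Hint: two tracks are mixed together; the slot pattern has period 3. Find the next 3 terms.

4, -4, 64

Reading positions in blocks of 3 reveals the pattern AAB — 2 tracks woven together.
Stream A: 4, -4, 4, -4, 4, -4, 4, -4 — the oscillation 4·(−1)^(n+1).
Stream B: 24, 34, 44, 54 — arithmetic with common difference +10.
Position 13 falls in stream A as its term 9, giving 4.
The 14th slot belongs to stream A; its 10th term is -4.
Position 15 → stream B, term 5 = 64.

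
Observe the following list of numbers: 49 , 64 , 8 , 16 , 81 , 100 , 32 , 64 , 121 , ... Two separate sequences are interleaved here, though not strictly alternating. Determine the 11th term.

Positions follow the repeating pattern AABB; grouping by letter gives 2 tracks.
Subsequence A = 49, 64, 81, 100, 121: consecutive squares n² from n = 7.
Subsequence B = 8, 16, 32, 64: geometric, ×2 each step.
The 11th slot belongs to subsequence B; its 5th term is 128.

128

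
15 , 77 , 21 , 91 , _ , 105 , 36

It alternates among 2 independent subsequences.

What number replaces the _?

Taking every 2nd term gives 2 separate tracks.
Track A: 15, 21, ?, 36. Triangular numbers n(n+1)/2 for n = 5, 6, ….
Track B: 77, 91, 105. Linear: a_n = 63 + 14·n.
Track A's pattern makes the blank 28.

28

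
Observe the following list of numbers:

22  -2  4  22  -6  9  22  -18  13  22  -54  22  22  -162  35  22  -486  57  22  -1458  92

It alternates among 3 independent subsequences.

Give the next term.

Read the sequence 3 terms at a time; column i is its own pattern.
Track A: 22, 22, 22, 22, 22, 22, 22. Constant 22.
Track B: -2, -6, -18, -54, -162, -486, -1458. A geometric progression (common ratio 3).
Track C: 4, 9, 13, 22, 35, 57, 92. Fibonacci-style (each term is the sum of the two before it).
The 22nd slot belongs to track A; its 8th term is 22.

22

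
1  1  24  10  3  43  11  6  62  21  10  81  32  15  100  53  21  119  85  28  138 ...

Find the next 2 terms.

Taking every 3rd term gives 3 separate tracks.
Track A: 1, 10, 11, 21, 32, 53, 85 (a Fibonacci-like recurrence a_n = a_{n-1} + a_{n-2}).
Track B: 1, 3, 6, 10, 15, 21, 28 (the triangular numbers T_1, T_2, …).
Track C: 24, 43, 62, 81, 100, 119, 138 (arithmetic, step +19).
Position 22 → track A, term 8 = 138.
Term 23 comes from track B (its 8th entry): 36.

138, 36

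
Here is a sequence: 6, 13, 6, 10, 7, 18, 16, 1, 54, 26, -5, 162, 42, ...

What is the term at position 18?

Split by position mod 3 into 3 tracks.
Subsequence A: 6, 10, 16, 26, 42. Each term equals the sum of the previous two.
Subsequence B: 13, 7, 1, -5. Arithmetic with common difference −6.
Subsequence C: 6, 18, 54, 162. Geometric, ×3 each step.
Term 18 comes from subsequence C (its 6th entry): 1458.

1458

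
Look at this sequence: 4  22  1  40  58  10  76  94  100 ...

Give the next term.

112

Reading positions in blocks of 3 reveals the pattern AAB — 2 tracks woven together.
Stream A: 4, 22, 40, 58, 76, 94 — arithmetic, step +18.
Stream B: 1, 10, 100 — successive powers of 10.
The 10th slot belongs to stream A; its 7th term is 112.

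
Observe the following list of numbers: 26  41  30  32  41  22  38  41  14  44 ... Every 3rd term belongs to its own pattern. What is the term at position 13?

50

Split by position mod 3: positions 1, 4, 7, … form one track, and each other residue class forms its own.
Stream A = 26, 32, 38, 44: arithmetic, step +6.
Stream B = 41, 41, 41: constant 41.
Stream C = 30, 22, 14: linear: a_n = 38 − 8·n.
The 13th slot belongs to stream A; its 5th term is 50.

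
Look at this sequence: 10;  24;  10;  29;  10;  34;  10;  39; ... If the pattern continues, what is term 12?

49

Odd-indexed and even-indexed terms follow separate rules.
Stream A: 10, 10, 10, 10 — the constant sequence 10.
Stream B: 24, 29, 34, 39 — linear: a_n = 19 + 5·n.
Position 12 falls in stream B as its term 6, giving 49.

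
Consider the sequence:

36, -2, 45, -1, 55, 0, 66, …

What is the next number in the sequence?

Taking every 2nd term gives 2 separate tracks.
Stream A = 36, 45, 55, 66: triangular numbers n(n+1)/2 for n = 8, 9, ….
Stream B = -2, -1, 0: adding 1 each time.
Position 8 → stream B, term 4 = 1.

1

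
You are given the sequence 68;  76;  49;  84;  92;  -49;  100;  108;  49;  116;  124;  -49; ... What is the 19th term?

Reading positions in blocks of 3 reveals the pattern AAB — 2 tracks woven together.
Stream A: 68, 76, 84, 92, 100, 108, 116, 124 (linear: a_n = 60 + 8·n).
Stream B: 49, -49, 49, -49 (the oscillation 49·(−1)^(n+1)).
Position 19 → stream A, term 13 = 164.

164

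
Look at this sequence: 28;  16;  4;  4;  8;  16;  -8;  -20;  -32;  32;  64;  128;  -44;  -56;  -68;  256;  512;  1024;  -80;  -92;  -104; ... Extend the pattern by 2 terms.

2048, 4096

Reading positions in blocks of 6 reveals the pattern AAABBB — 2 tracks woven together.
Stream A = 28, 16, 4, -8, -20, -32, -44, -56, -68, -80, -92, -104: arithmetic with common difference −12.
Stream B = 4, 8, 16, 32, 64, 128, 256, 512, 1024: successive powers of 2.
The 22nd slot belongs to stream B; its 10th term is 2048.
Term 23 comes from stream B (its 11th entry): 4096.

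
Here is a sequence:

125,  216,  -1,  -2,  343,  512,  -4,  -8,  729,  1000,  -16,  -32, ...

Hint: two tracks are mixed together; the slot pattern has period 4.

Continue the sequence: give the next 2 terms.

The slot pattern repeats as AABB (period 4), so there are 2 interleaved tracks.
Track A is 125, 216, 343, 512, 729, 1000, which is consecutive cubes n³ from n = 5.
Track B is -1, -2, -4, -8, -16, -32, which is geometric, ×2 each step.
Term 13 comes from track A (its 7th entry): 1331.
Position 14 → track A, term 8 = 1728.

1331, 1728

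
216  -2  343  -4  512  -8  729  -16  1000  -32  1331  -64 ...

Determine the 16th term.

-256

Split by position mod 2 into 2 tracks.
Stream A is 216, 343, 512, 729, 1000, 1331, which is consecutive cubes n³ from n = 6.
Stream B is -2, -4, -8, -16, -32, -64, which is a geometric progression (common ratio 2).
Term 16 comes from stream B (its 8th entry): -256.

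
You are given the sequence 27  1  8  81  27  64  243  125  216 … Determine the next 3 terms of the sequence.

729, 343, 512

Positions follow the repeating pattern ABB; grouping by letter gives 2 tracks.
Stream A: 27, 81, 243. Successive powers of 3.
Stream B: 1, 8, 27, 64, 125, 216. The cubes 1³, 2³, 3³, ….
Position 10 → stream A, term 4 = 729.
The 11th slot belongs to stream B; its 7th term is 343.
Term 12 comes from stream B (its 8th entry): 512.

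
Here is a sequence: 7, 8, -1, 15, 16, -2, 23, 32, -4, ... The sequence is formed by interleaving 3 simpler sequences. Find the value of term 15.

-16

Taking every 3rd term gives 3 separate tracks.
Stream A: 7, 15, 23 (adding 8 each time).
Stream B: 8, 16, 32 (successive powers of 2).
Stream C: -1, -2, -4 (multiplying by 2 each time).
Position 15 → stream C, term 5 = -16.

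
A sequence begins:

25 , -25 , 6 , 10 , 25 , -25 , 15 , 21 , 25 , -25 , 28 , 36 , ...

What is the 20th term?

Reading positions in blocks of 4 reveals the pattern AABB — 2 tracks woven together.
Stream A: 25, -25, 25, -25, 25, -25 — the oscillation 25·(−1)^(n+1).
Stream B: 6, 10, 15, 21, 28, 36 — triangular numbers starting at T_3.
The 20th slot belongs to stream B; its 10th term is 78.

78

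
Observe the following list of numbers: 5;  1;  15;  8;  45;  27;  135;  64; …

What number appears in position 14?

The terms cycle through 2 interleaved subsequences.
Track A is 5, 15, 45, 135, which is multiplying by 3 each time.
Track B is 1, 8, 27, 64, which is consecutive cubes n³ from n = 1.
The 14th slot belongs to track B; its 7th term is 343.

343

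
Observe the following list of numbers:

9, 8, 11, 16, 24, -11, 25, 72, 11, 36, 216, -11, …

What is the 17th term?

The terms cycle through 3 interleaved subsequences.
Subsequence A = 9, 16, 25, 36: perfect squares starting at 3².
Subsequence B = 8, 24, 72, 216: geometric with ratio 3.
Subsequence C = 11, -11, 11, -11: the oscillation 11·(−1)^(n+1).
The 17th slot belongs to subsequence B; its 6th term is 1944.

1944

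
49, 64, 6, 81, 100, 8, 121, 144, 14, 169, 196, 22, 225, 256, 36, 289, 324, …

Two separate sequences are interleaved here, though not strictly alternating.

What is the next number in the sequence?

58

The slot pattern repeats as AAB (period 3), so there are 2 interleaved tracks.
Track A: 49, 64, 81, 100, 121, 144, 169, 196, 225, 256, 289, 324. Perfect squares starting at 7².
Track B: 6, 8, 14, 22, 36. A Fibonacci-like recurrence a_n = a_{n-1} + a_{n-2}.
Term 18 comes from track B (its 6th entry): 58.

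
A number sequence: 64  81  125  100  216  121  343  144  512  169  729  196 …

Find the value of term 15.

1331

Split by position mod 2 into 2 tracks.
Stream A = 64, 125, 216, 343, 512, 729: consecutive cubes n³ from n = 4.
Stream B = 81, 100, 121, 144, 169, 196: perfect squares starting at 9².
Position 15 → stream A, term 8 = 1331.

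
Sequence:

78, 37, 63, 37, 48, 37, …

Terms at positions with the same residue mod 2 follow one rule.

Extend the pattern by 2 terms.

Positions 1, 3, 5, … form one subsequence and positions 2, 4, 6, … form another.
Subsequence A: 78, 63, 48 — subtracting 15 each time.
Subsequence B: 37, 37, 37 — the constant sequence 37.
Position 7 falls in subsequence A as its term 4, giving 33.
Position 8 → subsequence B, term 4 = 37.

33, 37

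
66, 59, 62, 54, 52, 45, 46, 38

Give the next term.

38

Reading positions in blocks of 4 reveals the pattern AABB — 2 tracks woven together.
Track A: 66, 59, 52, 45. Subtracting 7 each time.
Track B: 62, 54, 46, 38. Subtracting 8 each time.
Term 9 comes from track A (its 5th entry): 38.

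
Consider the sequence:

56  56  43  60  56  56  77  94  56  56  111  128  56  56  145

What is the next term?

The slot pattern repeats as AABB (period 4), so there are 2 interleaved tracks.
Subsequence A: 56, 56, 56, 56, 56, 56, 56, 56. The constant sequence 56.
Subsequence B: 43, 60, 77, 94, 111, 128, 145. Adding 17 each time.
Position 16 falls in subsequence B as its term 8, giving 162.

162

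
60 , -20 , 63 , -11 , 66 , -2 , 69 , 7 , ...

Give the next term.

Positions 1, 3, 5, … form one subsequence and positions 2, 4, 6, … form another.
Track A is 60, 63, 66, 69, which is arithmetic, step +3.
Track B is -20, -11, -2, 7, which is arithmetic, step +9.
Term 9 comes from track A (its 5th entry): 72.

72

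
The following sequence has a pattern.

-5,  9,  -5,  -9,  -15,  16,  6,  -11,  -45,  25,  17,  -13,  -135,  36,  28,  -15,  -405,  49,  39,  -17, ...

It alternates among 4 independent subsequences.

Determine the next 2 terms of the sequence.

Split by position mod 4: positions 1, 5, 9, … form one track, and each other residue class forms its own.
Track A: -5, -15, -45, -135, -405. Multiplying by 3 each time.
Track B: 9, 16, 25, 36, 49. The squares 3², 4², 5², ….
Track C: -5, 6, 17, 28, 39. Linear: a_n = -16 + 11·n.
Track D: -9, -11, -13, -15, -17. Subtracting 2 each time.
Term 21 comes from track A (its 6th entry): -1215.
Position 22 → track B, term 6 = 64.

-1215, 64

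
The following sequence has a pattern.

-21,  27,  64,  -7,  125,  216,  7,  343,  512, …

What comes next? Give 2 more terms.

The slot pattern repeats as ABB (period 3), so there are 2 interleaved tracks.
Stream A: -21, -7, 7. Arithmetic with common difference +14.
Stream B: 27, 64, 125, 216, 343, 512. Consecutive cubes n³ from n = 3.
Position 10 falls in stream A as its term 4, giving 21.
Position 11 → stream B, term 7 = 729.

21, 729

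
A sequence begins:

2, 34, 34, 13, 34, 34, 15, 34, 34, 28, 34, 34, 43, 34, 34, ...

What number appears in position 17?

34

Positions follow the repeating pattern ABB; grouping by letter gives 2 tracks.
Stream A: 2, 13, 15, 28, 43. Fibonacci-style (each term is the sum of the two before it).
Stream B: 34, 34, 34, 34, 34, 34, 34, 34, 34, 34. Constant 34.
Position 17 falls in stream B as its term 11, giving 34.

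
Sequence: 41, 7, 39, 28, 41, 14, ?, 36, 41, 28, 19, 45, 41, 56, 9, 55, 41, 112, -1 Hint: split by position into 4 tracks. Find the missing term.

Taking every 4th term gives 4 separate tracks.
Track A is 41, 41, 41, 41, 41, which is always 41.
Track B is 7, 14, 28, 56, 112, which is geometric, ×2 each step.
Track C is 39, ?, 19, 9, -1, which is linear: a_n = 49 − 10·n.
Track D is 28, 36, 45, 55, which is the triangular numbers T_7, T_8, ….
The gap is track C's term 2; the rule gives 29.

29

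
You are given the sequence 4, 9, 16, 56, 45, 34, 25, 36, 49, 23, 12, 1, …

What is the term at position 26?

225

Positions follow the repeating pattern AAABBB; grouping by letter gives 2 tracks.
Track A: 4, 9, 16, 25, 36, 49. Consecutive squares n² from n = 2.
Track B: 56, 45, 34, 23, 12, 1. Arithmetic with common difference −11.
The 26th slot belongs to track A; its 14th term is 225.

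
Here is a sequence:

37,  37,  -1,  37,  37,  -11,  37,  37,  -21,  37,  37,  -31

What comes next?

Positions follow the repeating pattern AAB; grouping by letter gives 2 tracks.
Track A = 37, 37, 37, 37, 37, 37, 37, 37: always 37.
Track B = -1, -11, -21, -31: arithmetic, step −10.
The 13th slot belongs to track A; its 9th term is 37.

37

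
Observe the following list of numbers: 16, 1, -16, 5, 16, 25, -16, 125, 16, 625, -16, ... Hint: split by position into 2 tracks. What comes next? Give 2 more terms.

Taking every 2nd term gives 2 separate tracks.
Track A = 16, -16, 16, -16, 16, -16: the oscillation 16·(−1)^(n+1).
Track B = 1, 5, 25, 125, 625: geometric with ratio 5.
Position 12 → track B, term 6 = 3125.
The 13th slot belongs to track A; its 7th term is 16.

3125, 16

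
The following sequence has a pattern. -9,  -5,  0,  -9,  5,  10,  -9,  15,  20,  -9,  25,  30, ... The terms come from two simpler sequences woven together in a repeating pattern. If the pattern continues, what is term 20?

The slot pattern repeats as ABB (period 3), so there are 2 interleaved tracks.
Track A is -9, -9, -9, -9, which is the constant sequence -9.
Track B is -5, 0, 5, 10, 15, 20, 25, 30, which is adding 5 each time.
Position 20 falls in track B as its term 13, giving 55.

55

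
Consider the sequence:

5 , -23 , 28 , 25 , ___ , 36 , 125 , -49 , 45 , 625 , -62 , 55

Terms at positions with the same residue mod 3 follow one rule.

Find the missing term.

The terms cycle through 3 interleaved subsequences.
Track A: 5, 25, 125, 625. A geometric progression (common ratio 5).
Track B: -23, ?, -49, -62. Arithmetic with common difference −13.
Track C: 28, 36, 45, 55. Triangular numbers n(n+1)/2 for n = 7, 8, ….
Track B's pattern makes the blank -36.

-36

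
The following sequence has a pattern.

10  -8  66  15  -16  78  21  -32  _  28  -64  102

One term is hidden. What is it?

Split by position mod 3: positions 1, 4, 7, … form one track, and each other residue class forms its own.
Track A: 10, 15, 21, 28 — triangular numbers starting at T_4.
Track B: -8, -16, -32, -64 — multiplying by 2 each time.
Track C: 66, 78, ?, 102 — adding 12 each time.
So the missing entry in track C is 90.

90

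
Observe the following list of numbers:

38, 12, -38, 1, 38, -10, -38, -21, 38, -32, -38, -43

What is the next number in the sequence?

Positions 1, 3, 5, … form one subsequence and positions 2, 4, 6, … form another.
Subsequence A = 38, -38, 38, -38, 38, -38: oscillating between 38 and -38.
Subsequence B = 12, 1, -10, -21, -32, -43: arithmetic, step −11.
The 13th slot belongs to subsequence A; its 7th term is 38.

38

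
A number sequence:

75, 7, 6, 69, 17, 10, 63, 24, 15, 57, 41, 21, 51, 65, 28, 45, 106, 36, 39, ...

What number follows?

171

Read the sequence 3 terms at a time; column i is its own pattern.
Track A: 75, 69, 63, 57, 51, 45, 39. Linear: a_n = 81 − 6·n.
Track B: 7, 17, 24, 41, 65, 106. A Fibonacci-like recurrence a_n = a_{n-1} + a_{n-2}.
Track C: 6, 10, 15, 21, 28, 36. The triangular numbers T_3, T_4, ….
Term 20 comes from track B (its 7th entry): 171.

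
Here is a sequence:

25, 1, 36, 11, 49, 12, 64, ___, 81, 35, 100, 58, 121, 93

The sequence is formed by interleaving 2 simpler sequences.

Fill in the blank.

Split by position mod 2 into 2 tracks.
Track A: 25, 36, 49, 64, 81, 100, 121. Perfect squares starting at 5².
Track B: 1, 11, 12, ?, 35, 58, 93. Each term equals the sum of the previous two.
Track B's pattern makes the blank 23.

23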